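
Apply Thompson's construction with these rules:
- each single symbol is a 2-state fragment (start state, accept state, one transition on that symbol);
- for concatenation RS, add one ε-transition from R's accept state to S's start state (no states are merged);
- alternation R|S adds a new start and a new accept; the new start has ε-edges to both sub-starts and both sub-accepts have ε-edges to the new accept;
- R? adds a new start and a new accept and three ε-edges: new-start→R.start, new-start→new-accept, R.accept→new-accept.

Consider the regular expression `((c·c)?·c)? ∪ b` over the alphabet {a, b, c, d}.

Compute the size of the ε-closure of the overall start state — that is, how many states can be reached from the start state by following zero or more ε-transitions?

9

Compute the ε-closure size of each fragment's start state recursively; a symbol fragment's start has no outgoing ε-edge, so its closure is just itself (size 1).
  c·c → |closure| equals the left operand's closure size = 1 (its accept is not ε-reachable, so the closure stops there)
  (c·c)? → new start has ε-edges to the inner start and to the new accept, so |closure| = 2 + 1 = 3
  (c·c)?·c → the left operand accepts ε, so the closure extends into the next operand (via the concat ε-link); |closure| = 3 + 1 = 4
  ((c·c)?·c)? → |closure| = 1 (new start) + 4 (body) + 1 (new accept, via ε) = 6
  ((c·c)?·c)? ∪ b → |closure| = 1 (new start) + (6 + 1) + 1 (new accept, since some branch ε-reaches its own accept) = 9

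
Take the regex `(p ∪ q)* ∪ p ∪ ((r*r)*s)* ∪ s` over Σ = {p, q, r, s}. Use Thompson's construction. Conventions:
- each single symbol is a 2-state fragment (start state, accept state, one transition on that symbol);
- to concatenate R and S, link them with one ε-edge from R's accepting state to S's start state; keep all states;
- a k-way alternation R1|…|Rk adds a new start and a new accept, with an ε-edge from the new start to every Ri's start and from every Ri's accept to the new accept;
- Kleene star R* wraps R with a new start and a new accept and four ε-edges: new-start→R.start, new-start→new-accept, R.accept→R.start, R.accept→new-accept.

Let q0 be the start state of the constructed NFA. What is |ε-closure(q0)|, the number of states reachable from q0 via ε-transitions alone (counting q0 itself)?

18

Compute the ε-closure size of each fragment's start state recursively; a symbol fragment's start has no outgoing ε-edge, so its closure is just itself (size 1).
  p ∪ q → new start ε-reaches every alternative's start; none of them accept ε, so the new accept is not reached: |closure| = 1 + 1 + 1 = 3
  (p ∪ q)* → the star's fresh start ε-reaches both the body's start and the fresh accept: |closure| = 2 + 3 = 5
  r* → new start has ε-edges to the inner start and to the new accept, so |closure| = 2 + 1 = 3
  r*r → the left operand accepts ε, so the closure extends into the next operand (via the concat ε-link); |closure| = 3 + 1 = 4
  (r*r)* → |closure| = 1 (new start) + 4 (body) + 1 (new accept) = 6
  (r*r)*s → the left operand accepts ε, so the closure extends into the next operand (via the concat ε-link); |closure| = 6 + 1 = 7
  ((r*r)*s)* → new start has ε-edges to the inner start and to the new accept, so |closure| = 2 + 7 = 9
  (p ∪ q)* ∪ p ∪ ((r*r)*s)* ∪ s → |closure| = 1 (new start) + (5 + 1 + 9 + 1) + 1 (new accept, since some branch ε-reaches its own accept) = 18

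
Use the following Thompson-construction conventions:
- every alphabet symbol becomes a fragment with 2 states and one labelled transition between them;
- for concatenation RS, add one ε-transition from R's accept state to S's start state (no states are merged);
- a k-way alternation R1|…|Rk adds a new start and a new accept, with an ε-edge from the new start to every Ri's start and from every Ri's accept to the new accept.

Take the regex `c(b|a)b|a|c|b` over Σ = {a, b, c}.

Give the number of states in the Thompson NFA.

18

Recursing over subexpressions:
Each of the 7 symbol leaves contributes a 2-state fragment.
  b|a = 6 states
  c(b|a)b = 10 states
  c(b|a)b|a|c|b = 18 states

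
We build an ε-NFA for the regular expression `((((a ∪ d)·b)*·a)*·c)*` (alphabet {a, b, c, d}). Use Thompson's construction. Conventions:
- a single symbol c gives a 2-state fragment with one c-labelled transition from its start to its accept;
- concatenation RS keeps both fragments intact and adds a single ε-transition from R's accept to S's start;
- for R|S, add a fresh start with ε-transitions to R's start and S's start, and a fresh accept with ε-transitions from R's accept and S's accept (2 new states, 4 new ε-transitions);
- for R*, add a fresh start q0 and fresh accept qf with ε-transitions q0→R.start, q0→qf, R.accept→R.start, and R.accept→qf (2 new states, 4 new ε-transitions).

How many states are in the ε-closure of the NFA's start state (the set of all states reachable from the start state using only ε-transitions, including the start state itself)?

11

Compute the ε-closure size of each fragment's start state recursively; a symbol fragment's start has no outgoing ε-edge, so its closure is just itself (size 1).
  a ∪ d — new start ε-reaches every alternative's start; none of them accept ε, so the new accept is not reached: C = 1 + 1 + 1 = 3
  (a ∪ d)·b — C equals the left operand's closure size = 3 (its accept is not ε-reachable, so the closure stops there)
  ((a ∪ d)·b)* — the star's fresh start ε-reaches both the body's start and the fresh accept: C = 2 + 3 = 5
  ((a ∪ d)·b)*·a — C = 5 + 1 = 6 (closure spills across the concat boundary because the left factor accepts ε)
  (((a ∪ d)·b)*·a)* — new start has ε-edges to the inner start and to the new accept, so C = 2 + 6 = 8
  (((a ∪ d)·b)*·a)*·c — C = 8 + 1 = 9 (closure spills across the concat boundary because the left factor accepts ε)
  ((((a ∪ d)·b)*·a)*·c)* — the star's fresh start ε-reaches both the body's start and the fresh accept: C = 2 + 9 = 11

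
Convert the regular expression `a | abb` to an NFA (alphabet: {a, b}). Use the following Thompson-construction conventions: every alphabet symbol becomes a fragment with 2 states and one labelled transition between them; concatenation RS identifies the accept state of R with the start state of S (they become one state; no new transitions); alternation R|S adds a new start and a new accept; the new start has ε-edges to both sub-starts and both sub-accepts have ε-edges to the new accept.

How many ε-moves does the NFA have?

By structural recursion:
Each of the 4 symbol leaves contributes 0 ε-transitions.
  abb — 0 ε-transitions
  a | abb — 4 ε-transitions

4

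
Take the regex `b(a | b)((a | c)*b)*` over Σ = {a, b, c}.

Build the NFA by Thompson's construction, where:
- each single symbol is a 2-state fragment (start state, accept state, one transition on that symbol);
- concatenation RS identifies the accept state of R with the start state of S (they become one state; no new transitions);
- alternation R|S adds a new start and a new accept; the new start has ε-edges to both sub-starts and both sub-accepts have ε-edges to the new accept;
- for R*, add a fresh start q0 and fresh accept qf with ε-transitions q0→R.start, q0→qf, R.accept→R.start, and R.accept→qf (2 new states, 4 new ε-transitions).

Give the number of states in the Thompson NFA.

17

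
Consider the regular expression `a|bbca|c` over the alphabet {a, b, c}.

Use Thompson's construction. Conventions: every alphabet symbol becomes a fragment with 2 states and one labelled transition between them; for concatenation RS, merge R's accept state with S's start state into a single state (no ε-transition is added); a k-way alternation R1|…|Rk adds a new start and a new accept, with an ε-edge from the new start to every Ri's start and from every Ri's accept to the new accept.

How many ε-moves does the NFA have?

6

Recursing over subexpressions:
Each of the 6 symbol leaves contributes 0 ε-transitions.
  bbca : 0 ε-transitions
  a|bbca|c : 6 ε-transitions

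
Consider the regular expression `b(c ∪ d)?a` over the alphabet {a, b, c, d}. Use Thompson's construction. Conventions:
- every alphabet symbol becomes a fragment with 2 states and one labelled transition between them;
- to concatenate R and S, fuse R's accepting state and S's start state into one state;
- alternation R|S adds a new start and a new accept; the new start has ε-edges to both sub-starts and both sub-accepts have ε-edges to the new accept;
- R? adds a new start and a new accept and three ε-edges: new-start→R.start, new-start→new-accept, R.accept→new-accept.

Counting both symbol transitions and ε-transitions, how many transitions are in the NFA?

Recursing over subexpressions:
Each of the 4 symbol leaves contributes 1 transition (1 symbol, 0 ε).
  c ∪ d → 6 transitions (2 symbol, 4 ε)
  (c ∪ d)? → 9 transitions (2 symbol, 7 ε)
  b(c ∪ d)?a → 11 transitions (4 symbol, 7 ε)

11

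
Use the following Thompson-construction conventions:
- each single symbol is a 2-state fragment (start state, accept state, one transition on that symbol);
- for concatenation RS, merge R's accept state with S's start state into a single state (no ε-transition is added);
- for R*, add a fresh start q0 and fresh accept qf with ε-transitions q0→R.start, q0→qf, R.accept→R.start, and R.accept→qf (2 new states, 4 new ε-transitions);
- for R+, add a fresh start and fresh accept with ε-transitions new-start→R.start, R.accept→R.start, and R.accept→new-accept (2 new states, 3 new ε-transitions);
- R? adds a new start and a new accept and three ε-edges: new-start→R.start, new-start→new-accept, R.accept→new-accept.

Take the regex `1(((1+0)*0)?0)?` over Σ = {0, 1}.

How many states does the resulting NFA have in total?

14

Recursing over subexpressions:
Each of the 5 symbol leaves contributes a 2-state fragment.
  1+ — 4 states
  1+0 — 5 states
  (1+0)* — 7 states
  (1+0)*0 — 8 states
  ((1+0)*0)? — 10 states
  ((1+0)*0)?0 — 11 states
  (((1+0)*0)?0)? — 13 states
  1(((1+0)*0)?0)? — 14 states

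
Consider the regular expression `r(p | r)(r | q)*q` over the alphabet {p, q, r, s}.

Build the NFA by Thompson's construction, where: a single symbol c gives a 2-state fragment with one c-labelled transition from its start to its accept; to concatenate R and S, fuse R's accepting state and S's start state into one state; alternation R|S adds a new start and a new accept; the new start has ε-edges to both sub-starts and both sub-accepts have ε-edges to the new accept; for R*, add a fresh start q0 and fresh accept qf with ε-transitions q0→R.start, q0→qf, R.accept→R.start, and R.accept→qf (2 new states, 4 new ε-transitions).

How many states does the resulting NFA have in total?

15

Recursing over subexpressions:
Each of the 6 symbol leaves contributes a 2-state fragment.
  p | r — 6 states
  r | q — 6 states
  (r | q)* — 8 states
  r(p | r)(r | q)*q — 15 states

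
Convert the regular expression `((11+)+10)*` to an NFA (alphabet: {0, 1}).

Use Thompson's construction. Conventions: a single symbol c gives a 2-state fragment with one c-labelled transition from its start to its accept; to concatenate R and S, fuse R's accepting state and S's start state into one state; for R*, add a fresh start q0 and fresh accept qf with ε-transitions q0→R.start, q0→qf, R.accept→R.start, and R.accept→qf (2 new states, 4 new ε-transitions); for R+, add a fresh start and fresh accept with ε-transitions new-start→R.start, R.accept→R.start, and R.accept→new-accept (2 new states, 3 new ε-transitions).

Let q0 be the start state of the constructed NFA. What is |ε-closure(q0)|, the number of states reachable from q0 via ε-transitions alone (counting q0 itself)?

Work bottom-up. For each fragment F, track |ε-closure(F.start)| and whether F's accept lies in that closure (i.e. whether F accepts ε). A single-symbol fragment has closure size 1 and does not accept ε.
  1+ → new start ε-reaches only the body's start; the new accept needs a symbol first: |closure| = 1 + 1 = 2
  11+ → |closure| equals the left operand's closure size = 1 (its accept is not ε-reachable, so the closure stops there)
  (11+)+ → new start ε-reaches only the body's start; the new accept needs a symbol first: |closure| = 1 + 1 = 2
  (11+)+10 → |closure| equals the left operand's closure size = 2 (its accept is not ε-reachable, so the closure stops there)
  ((11+)+10)* → |closure| = 1 (new start) + 2 (body) + 1 (new accept) = 4

4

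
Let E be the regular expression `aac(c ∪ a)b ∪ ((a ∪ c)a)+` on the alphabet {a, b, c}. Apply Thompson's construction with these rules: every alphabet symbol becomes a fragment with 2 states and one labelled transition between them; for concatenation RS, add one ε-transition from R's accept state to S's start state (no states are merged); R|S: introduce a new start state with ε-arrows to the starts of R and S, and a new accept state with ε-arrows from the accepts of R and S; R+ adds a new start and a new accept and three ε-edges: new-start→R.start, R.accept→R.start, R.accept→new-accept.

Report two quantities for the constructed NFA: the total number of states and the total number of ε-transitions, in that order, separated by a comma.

26, 20

Bottom-up over the parse tree:
Each of the 9 symbol leaves contributes 2 states and 0 ε-transitions.
  c ∪ a : 6 states, 4 ε-transitions
  aac(c ∪ a)b : 14 states, 8 ε-transitions
  a ∪ c : 6 states, 4 ε-transitions
  (a ∪ c)a : 8 states, 5 ε-transitions
  ((a ∪ c)a)+ : 10 states, 8 ε-transitions
  aac(c ∪ a)b ∪ ((a ∪ c)a)+ : 26 states, 20 ε-transitions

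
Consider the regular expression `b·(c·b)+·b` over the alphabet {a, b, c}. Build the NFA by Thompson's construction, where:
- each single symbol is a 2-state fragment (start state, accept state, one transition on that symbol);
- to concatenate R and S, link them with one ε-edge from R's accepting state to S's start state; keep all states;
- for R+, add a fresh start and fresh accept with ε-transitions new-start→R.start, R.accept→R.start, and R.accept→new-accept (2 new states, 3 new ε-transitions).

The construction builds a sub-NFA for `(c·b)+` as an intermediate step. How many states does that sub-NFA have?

6

Fragment for `(c·b)+`:
Each of the 2 symbol leaves contributes a 2-state fragment.
  c·b → 4 states
  (c·b)+ → 6 states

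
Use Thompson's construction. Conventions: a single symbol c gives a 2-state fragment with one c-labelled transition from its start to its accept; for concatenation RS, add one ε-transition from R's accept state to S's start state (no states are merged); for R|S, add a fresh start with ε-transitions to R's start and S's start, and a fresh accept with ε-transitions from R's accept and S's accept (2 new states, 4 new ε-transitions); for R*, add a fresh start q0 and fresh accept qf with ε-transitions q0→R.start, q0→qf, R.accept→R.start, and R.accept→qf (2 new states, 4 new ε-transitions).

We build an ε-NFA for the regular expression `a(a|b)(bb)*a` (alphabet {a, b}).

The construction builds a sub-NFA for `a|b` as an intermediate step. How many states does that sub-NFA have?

Fragment for `a|b`:
Each of the 2 symbol leaves contributes a 2-state fragment.
  a|b = 6 states

6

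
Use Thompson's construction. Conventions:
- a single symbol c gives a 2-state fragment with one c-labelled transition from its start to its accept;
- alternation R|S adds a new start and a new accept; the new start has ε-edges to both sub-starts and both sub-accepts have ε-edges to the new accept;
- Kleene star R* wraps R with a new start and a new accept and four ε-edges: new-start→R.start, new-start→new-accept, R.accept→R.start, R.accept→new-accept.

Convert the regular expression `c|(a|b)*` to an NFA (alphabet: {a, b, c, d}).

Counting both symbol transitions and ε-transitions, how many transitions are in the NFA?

15

Recursing over subexpressions:
Each of the 3 symbol leaves contributes 1 transition (1 symbol, 0 ε).
  a|b : 6 transitions (2 symbol, 4 ε)
  (a|b)* : 10 transitions (2 symbol, 8 ε)
  c|(a|b)* : 15 transitions (3 symbol, 12 ε)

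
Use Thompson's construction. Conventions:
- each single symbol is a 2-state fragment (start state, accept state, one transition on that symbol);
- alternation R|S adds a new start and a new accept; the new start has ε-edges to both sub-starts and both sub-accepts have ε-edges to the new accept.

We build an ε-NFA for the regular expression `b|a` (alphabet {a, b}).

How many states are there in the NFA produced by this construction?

By structural recursion:
Each of the 2 symbol leaves contributes a 2-state fragment.
  b|a = 6 states

6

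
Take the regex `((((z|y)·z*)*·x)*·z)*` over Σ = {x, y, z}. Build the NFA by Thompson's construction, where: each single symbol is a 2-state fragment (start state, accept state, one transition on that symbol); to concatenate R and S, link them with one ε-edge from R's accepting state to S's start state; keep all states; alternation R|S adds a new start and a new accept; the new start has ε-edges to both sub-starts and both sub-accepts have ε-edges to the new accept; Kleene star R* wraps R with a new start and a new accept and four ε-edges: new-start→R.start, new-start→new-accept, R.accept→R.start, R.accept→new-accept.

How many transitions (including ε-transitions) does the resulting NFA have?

28

By structural recursion:
Each of the 5 symbol leaves contributes 1 transition (1 symbol, 0 ε).
  z|y : 6 transitions (2 symbol, 4 ε)
  z* : 5 transitions (1 symbol, 4 ε)
  (z|y)·z* : 12 transitions (3 symbol, 9 ε)
  ((z|y)·z*)* : 16 transitions (3 symbol, 13 ε)
  ((z|y)·z*)*·x : 18 transitions (4 symbol, 14 ε)
  (((z|y)·z*)*·x)* : 22 transitions (4 symbol, 18 ε)
  (((z|y)·z*)*·x)*·z : 24 transitions (5 symbol, 19 ε)
  ((((z|y)·z*)*·x)*·z)* : 28 transitions (5 symbol, 23 ε)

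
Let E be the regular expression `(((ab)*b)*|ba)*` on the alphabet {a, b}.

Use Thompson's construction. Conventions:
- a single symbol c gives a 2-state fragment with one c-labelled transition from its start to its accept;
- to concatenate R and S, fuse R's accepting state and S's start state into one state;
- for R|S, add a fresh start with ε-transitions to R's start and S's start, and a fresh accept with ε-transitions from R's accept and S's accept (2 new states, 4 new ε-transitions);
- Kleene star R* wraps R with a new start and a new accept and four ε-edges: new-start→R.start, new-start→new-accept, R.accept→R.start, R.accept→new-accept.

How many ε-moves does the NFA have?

Building bottom-up:
Each of the 5 symbol leaves contributes 0 ε-transitions.
  ab : 0 ε-transitions
  (ab)* : 4 ε-transitions
  (ab)*b : 4 ε-transitions
  ((ab)*b)* : 8 ε-transitions
  ba : 0 ε-transitions
  ((ab)*b)*|ba : 12 ε-transitions
  (((ab)*b)*|ba)* : 16 ε-transitions

16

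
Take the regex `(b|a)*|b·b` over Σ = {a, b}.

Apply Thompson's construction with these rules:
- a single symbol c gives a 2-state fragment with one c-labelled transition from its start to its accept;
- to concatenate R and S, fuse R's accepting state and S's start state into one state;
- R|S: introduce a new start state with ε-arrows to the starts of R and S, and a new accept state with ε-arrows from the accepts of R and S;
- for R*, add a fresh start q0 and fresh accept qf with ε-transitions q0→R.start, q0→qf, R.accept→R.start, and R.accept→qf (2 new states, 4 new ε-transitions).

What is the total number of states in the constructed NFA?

13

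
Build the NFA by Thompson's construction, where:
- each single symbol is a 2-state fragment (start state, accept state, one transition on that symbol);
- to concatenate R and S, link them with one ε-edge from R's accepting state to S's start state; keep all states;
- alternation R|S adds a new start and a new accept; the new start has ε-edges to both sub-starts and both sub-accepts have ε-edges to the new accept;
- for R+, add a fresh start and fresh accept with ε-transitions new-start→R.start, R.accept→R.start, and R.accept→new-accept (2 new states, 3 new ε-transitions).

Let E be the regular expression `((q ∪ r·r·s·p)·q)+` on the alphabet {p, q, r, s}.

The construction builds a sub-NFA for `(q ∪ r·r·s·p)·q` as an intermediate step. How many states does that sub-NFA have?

14

Fragment for `(q ∪ r·r·s·p)·q`:
Each of the 6 symbol leaves contributes a 2-state fragment.
  r·r·s·p = 8 states
  q ∪ r·r·s·p = 12 states
  (q ∪ r·r·s·p)·q = 14 states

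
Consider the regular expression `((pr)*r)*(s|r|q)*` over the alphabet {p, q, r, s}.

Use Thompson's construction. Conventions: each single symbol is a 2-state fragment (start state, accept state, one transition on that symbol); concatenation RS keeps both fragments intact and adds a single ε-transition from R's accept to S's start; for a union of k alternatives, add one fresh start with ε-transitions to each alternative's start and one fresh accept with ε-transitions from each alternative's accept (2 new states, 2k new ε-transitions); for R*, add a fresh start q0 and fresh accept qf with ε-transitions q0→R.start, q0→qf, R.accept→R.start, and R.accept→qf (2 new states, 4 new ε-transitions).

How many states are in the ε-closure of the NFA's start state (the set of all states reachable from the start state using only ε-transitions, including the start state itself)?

12

Work bottom-up. For each fragment F, track |ε-closure(F.start)| and whether F's accept lies in that closure (i.e. whether F accepts ε). A single-symbol fragment has closure size 1 and does not accept ε.
  pr : |ε-closure| equals the left operand's closure size = 1 (its accept is not ε-reachable, so the closure stops there)
  (pr)* : new start has ε-edges to the inner start and to the new accept, so |ε-closure| = 2 + 1 = 3
  (pr)*r : the left operand accepts ε, so the closure extends into the next operand (via the concat ε-link); |ε-closure| = 3 + 1 = 4
  ((pr)*r)* : new start has ε-edges to the inner start and to the new accept, so |ε-closure| = 2 + 4 = 6
  s|r|q : |ε-closure| = 1 + 1 + 1 + 1 = 4 (the new accept is not ε-reachable since no branch accepts ε)
  (s|r|q)* : the star's fresh start ε-reaches both the body's start and the fresh accept: |ε-closure| = 2 + 4 = 6
  ((pr)*r)*(s|r|q)* : |ε-closure| = 6 + 6 = 12 (closure spills across the concat boundary because the left factor accepts ε)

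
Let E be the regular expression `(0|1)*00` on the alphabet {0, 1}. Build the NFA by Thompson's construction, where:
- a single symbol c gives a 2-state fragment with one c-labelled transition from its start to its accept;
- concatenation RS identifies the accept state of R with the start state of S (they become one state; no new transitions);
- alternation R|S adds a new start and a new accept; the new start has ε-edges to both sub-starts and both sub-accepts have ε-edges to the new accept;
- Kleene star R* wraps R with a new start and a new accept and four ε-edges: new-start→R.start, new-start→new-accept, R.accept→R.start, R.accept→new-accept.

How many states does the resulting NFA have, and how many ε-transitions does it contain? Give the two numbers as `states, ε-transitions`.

10, 8

Per subexpression:
Each of the 4 symbol leaves contributes 2 states and 0 ε-transitions.
  0|1 → 6 states, 4 ε-transitions
  (0|1)* → 8 states, 8 ε-transitions
  (0|1)*00 → 10 states, 8 ε-transitions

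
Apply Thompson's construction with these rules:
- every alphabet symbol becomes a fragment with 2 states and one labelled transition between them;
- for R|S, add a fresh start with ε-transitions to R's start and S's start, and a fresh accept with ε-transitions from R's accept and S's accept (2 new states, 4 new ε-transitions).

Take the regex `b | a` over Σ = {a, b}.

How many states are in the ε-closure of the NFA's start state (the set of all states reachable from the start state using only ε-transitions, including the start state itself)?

Compute the ε-closure size of each fragment's start state recursively; a symbol fragment's start has no outgoing ε-edge, so its closure is just itself (size 1).
  b | a : |closure| = 1 + 1 + 1 = 3 (the new accept is not ε-reachable since no branch accepts ε)

3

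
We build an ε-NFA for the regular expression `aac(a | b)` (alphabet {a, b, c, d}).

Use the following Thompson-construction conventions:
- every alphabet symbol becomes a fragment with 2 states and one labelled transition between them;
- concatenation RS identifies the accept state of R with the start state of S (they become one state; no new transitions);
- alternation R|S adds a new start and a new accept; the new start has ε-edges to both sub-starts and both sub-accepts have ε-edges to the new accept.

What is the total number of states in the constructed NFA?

9

Building bottom-up:
Each of the 5 symbol leaves contributes a 2-state fragment.
  a | b → 6 states
  aac(a | b) → 9 states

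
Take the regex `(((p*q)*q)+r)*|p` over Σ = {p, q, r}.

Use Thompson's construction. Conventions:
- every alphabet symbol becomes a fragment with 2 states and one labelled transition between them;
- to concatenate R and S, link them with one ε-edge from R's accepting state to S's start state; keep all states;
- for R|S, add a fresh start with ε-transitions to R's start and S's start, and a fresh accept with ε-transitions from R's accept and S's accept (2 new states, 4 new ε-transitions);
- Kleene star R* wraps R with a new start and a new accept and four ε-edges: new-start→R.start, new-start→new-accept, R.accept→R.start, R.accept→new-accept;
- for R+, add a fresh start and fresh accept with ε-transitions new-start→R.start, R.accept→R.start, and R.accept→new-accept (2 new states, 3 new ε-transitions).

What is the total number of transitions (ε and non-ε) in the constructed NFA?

27

Per subexpression:
Each of the 5 symbol leaves contributes 1 transition (1 symbol, 0 ε).
  p* → 5 transitions (1 symbol, 4 ε)
  p*q → 7 transitions (2 symbol, 5 ε)
  (p*q)* → 11 transitions (2 symbol, 9 ε)
  (p*q)*q → 13 transitions (3 symbol, 10 ε)
  ((p*q)*q)+ → 16 transitions (3 symbol, 13 ε)
  ((p*q)*q)+r → 18 transitions (4 symbol, 14 ε)
  (((p*q)*q)+r)* → 22 transitions (4 symbol, 18 ε)
  (((p*q)*q)+r)*|p → 27 transitions (5 symbol, 22 ε)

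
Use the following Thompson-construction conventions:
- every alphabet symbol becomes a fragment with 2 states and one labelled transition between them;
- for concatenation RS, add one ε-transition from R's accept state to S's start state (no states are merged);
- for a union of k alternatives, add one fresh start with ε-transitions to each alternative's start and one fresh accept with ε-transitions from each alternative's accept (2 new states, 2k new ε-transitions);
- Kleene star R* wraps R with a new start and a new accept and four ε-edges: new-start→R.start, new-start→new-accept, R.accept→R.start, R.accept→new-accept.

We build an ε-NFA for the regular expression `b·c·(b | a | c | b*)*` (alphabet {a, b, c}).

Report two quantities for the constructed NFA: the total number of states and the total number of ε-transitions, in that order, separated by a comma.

Per subexpression:
Each of the 6 symbol leaves contributes 2 states and 0 ε-transitions.
  b* — 4 states, 4 ε-transitions
  b | a | c | b* — 12 states, 12 ε-transitions
  (b | a | c | b*)* — 14 states, 16 ε-transitions
  b·c·(b | a | c | b*)* — 18 states, 18 ε-transitions

18, 18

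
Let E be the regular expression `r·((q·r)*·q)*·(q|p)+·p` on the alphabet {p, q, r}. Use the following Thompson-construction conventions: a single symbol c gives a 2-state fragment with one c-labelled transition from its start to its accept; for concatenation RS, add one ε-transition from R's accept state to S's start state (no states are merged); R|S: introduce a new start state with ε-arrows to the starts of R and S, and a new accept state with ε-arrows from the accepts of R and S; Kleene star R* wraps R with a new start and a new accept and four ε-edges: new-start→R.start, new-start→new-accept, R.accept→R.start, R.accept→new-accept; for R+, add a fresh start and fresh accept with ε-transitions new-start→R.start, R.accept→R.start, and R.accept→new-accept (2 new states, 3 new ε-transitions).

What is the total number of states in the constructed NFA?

22

Recursing over subexpressions:
Each of the 7 symbol leaves contributes a 2-state fragment.
  q·r — 4 states
  (q·r)* — 6 states
  (q·r)*·q — 8 states
  ((q·r)*·q)* — 10 states
  q|p — 6 states
  (q|p)+ — 8 states
  r·((q·r)*·q)*·(q|p)+·p — 22 states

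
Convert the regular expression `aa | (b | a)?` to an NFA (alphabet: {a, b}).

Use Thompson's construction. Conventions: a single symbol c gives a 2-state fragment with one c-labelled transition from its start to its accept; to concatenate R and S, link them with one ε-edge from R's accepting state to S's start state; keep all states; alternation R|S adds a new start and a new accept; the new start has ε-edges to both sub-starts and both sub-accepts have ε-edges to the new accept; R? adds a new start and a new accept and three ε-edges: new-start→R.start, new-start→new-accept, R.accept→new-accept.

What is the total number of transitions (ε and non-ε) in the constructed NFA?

16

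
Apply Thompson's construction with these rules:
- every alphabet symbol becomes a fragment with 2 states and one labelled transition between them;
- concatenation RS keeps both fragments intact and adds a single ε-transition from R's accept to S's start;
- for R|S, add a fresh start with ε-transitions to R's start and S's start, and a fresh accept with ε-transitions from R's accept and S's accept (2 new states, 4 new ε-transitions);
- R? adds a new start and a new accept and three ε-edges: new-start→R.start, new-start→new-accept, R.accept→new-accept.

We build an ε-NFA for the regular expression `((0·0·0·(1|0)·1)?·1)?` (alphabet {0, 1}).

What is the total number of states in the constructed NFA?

20

By structural recursion:
Each of the 7 symbol leaves contributes a 2-state fragment.
  1|0 → 6 states
  0·0·0·(1|0)·1 → 14 states
  (0·0·0·(1|0)·1)? → 16 states
  (0·0·0·(1|0)·1)?·1 → 18 states
  ((0·0·0·(1|0)·1)?·1)? → 20 states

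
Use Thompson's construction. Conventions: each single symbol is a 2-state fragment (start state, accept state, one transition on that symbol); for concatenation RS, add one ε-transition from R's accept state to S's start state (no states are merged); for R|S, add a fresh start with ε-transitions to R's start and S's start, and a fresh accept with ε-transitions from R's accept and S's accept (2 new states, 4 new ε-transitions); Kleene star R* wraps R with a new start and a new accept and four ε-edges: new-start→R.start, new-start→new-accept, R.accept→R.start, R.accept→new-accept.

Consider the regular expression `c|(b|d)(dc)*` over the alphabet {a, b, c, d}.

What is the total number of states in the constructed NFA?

16

Building bottom-up:
Each of the 5 symbol leaves contributes a 2-state fragment.
  b|d = 6 states
  dc = 4 states
  (dc)* = 6 states
  (b|d)(dc)* = 12 states
  c|(b|d)(dc)* = 16 states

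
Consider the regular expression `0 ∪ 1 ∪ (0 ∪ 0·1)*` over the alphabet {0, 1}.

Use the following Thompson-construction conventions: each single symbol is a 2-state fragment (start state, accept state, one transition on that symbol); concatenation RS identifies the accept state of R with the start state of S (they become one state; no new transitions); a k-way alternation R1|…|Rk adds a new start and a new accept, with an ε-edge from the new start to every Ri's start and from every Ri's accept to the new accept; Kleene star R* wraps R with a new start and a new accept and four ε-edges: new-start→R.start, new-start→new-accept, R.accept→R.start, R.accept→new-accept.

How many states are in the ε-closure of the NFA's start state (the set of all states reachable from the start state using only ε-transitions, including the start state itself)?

Work bottom-up. For each fragment F, track |ε-closure(F.start)| and whether F's accept lies in that closure (i.e. whether F accepts ε). A single-symbol fragment has closure size 1 and does not accept ε.
  0·1 → |closure| equals the left operand's closure size = 1 (its accept is not ε-reachable, so the closure stops there)
  0 ∪ 0·1 → new start ε-reaches every alternative's start; none of them accept ε, so the new accept is not reached: |closure| = 1 + 1 + 1 = 3
  (0 ∪ 0·1)* → new start has ε-edges to the inner start and to the new accept, so |closure| = 2 + 3 = 5
  0 ∪ 1 ∪ (0 ∪ 0·1)* → new start ε-reaches every alternative's start; at least one alternative accepts ε, so the union's new accept is reached too: |closure| = 1 + 1 + 1 + 5 + 1 = 9

9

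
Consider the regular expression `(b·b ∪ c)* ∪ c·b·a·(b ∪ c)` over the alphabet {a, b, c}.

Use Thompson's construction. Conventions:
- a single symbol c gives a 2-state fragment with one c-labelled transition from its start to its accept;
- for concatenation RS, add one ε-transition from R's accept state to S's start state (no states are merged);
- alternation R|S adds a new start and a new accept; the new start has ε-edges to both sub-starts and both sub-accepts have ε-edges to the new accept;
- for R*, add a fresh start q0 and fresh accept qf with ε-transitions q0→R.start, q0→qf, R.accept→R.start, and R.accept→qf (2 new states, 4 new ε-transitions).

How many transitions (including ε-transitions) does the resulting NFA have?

28

Bottom-up over the parse tree:
Each of the 8 symbol leaves contributes 1 transition (1 symbol, 0 ε).
  b·b : 3 transitions (2 symbol, 1 ε)
  b·b ∪ c : 8 transitions (3 symbol, 5 ε)
  (b·b ∪ c)* : 12 transitions (3 symbol, 9 ε)
  b ∪ c : 6 transitions (2 symbol, 4 ε)
  c·b·a·(b ∪ c) : 12 transitions (5 symbol, 7 ε)
  (b·b ∪ c)* ∪ c·b·a·(b ∪ c) : 28 transitions (8 symbol, 20 ε)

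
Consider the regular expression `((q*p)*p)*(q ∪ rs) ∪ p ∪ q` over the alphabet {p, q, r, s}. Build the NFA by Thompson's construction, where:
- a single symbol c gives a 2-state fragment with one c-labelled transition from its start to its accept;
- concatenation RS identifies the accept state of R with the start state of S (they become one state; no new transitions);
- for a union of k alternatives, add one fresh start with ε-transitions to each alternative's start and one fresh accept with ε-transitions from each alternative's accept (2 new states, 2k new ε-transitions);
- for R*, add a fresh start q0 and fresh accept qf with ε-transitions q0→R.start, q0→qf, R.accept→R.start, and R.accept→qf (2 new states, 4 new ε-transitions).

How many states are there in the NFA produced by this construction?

By structural recursion:
Each of the 8 symbol leaves contributes a 2-state fragment.
  q* : 4 states
  q*p : 5 states
  (q*p)* : 7 states
  (q*p)*p : 8 states
  ((q*p)*p)* : 10 states
  rs : 3 states
  q ∪ rs : 7 states
  ((q*p)*p)*(q ∪ rs) : 16 states
  ((q*p)*p)*(q ∪ rs) ∪ p ∪ q : 22 states

22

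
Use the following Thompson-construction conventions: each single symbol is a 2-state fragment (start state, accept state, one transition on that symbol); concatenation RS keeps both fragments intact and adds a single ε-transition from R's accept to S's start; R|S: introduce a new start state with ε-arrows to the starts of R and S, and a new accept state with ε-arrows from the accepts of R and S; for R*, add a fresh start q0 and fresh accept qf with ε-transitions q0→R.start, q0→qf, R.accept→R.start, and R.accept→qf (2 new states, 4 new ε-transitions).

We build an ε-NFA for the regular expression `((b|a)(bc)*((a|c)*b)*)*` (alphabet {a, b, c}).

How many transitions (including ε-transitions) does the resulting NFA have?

35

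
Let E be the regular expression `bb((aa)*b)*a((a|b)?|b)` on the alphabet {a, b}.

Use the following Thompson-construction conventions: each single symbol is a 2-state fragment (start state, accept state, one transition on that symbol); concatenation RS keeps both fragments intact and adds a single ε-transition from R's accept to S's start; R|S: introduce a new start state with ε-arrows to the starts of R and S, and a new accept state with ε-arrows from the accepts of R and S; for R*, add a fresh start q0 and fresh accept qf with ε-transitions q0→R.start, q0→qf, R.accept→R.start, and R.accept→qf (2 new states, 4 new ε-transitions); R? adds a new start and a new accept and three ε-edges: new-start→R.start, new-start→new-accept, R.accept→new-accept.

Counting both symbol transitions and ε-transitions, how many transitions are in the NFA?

34

By structural recursion:
Each of the 9 symbol leaves contributes 1 transition (1 symbol, 0 ε).
  aa — 3 transitions (2 symbol, 1 ε)
  (aa)* — 7 transitions (2 symbol, 5 ε)
  (aa)*b — 9 transitions (3 symbol, 6 ε)
  ((aa)*b)* — 13 transitions (3 symbol, 10 ε)
  a|b — 6 transitions (2 symbol, 4 ε)
  (a|b)? — 9 transitions (2 symbol, 7 ε)
  (a|b)?|b — 14 transitions (3 symbol, 11 ε)
  bb((aa)*b)*a((a|b)?|b) — 34 transitions (9 symbol, 25 ε)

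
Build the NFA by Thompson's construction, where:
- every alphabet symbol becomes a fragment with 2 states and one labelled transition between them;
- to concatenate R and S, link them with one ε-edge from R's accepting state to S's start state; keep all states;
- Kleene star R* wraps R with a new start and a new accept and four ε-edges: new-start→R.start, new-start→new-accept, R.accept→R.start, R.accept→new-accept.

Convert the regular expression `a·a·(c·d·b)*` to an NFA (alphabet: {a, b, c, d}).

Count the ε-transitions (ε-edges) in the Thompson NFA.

8

Bottom-up over the parse tree:
Each of the 5 symbol leaves contributes 0 ε-transitions.
  c·d·b — 2 ε-transitions
  (c·d·b)* — 6 ε-transitions
  a·a·(c·d·b)* — 8 ε-transitions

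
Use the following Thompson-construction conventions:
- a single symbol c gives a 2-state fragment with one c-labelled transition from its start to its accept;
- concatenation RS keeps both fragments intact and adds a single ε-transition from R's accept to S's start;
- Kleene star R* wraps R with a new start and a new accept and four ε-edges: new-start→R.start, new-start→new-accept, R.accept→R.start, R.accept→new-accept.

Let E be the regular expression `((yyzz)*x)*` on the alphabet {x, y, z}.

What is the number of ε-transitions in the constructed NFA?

12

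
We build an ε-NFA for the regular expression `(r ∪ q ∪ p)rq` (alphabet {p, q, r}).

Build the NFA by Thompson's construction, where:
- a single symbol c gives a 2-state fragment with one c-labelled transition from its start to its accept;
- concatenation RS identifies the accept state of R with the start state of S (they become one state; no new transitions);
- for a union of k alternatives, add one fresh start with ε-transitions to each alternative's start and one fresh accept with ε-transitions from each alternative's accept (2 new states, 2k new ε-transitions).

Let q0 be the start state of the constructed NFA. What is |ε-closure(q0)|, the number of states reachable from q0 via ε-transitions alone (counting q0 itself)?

4

Compute the ε-closure size of each fragment's start state recursively; a symbol fragment's start has no outgoing ε-edge, so its closure is just itself (size 1).
  r ∪ q ∪ p → |closure| = 1 + 1 + 1 + 1 = 4 (the new accept is not ε-reachable since no branch accepts ε)
  (r ∪ q ∪ p)rq → same as the first factor's closure: |closure| = 4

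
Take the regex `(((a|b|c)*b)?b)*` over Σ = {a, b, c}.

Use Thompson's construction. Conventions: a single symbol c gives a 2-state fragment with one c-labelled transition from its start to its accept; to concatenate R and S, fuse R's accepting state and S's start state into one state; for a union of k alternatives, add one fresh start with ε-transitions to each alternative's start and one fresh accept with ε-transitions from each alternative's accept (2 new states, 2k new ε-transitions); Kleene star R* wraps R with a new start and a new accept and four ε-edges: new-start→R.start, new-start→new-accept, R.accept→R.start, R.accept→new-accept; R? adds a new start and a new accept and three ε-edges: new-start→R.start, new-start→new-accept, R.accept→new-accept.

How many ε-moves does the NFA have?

17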